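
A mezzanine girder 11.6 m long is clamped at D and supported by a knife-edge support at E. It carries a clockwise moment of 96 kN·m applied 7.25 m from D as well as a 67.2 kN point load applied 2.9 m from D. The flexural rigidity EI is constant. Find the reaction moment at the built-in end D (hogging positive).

Remove the prop at E; the released (primary) structure is a cantilever built in at D.
Downward deflection at the released point E due to the loads:
  clockwise couple 96 at a = 7.25: M₀a(2L − a)/(2EI) = 5551/EI
  point load 67.2 at a = 2.9: Pa²(3L − a)/(6EI) = 3005/EI
  δ_0 = 8555/EI
Flexibility coefficient — unit upward force at E: δ_{EE} = L³/(3EI) = 520.3/EI.
Compatibility at E: δ_0 − R_E·δ_{EE} = 0, so R_E = 8555/520.3 = 16.44 kN.
Moment equilibrium about D: M_D = Σ(load moments about D) − R_E·L = 290.9 − 16.44×11.6 = 100.1 kN·m.

M_D = 100.1 kN·m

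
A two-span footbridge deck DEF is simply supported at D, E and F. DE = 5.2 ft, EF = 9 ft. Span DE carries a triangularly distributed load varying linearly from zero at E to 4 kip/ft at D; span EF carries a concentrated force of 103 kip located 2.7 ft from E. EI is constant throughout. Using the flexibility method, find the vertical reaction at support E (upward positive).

R_E = 108.1 kip

Take M_E as the redundant. Released structure: two simple spans DE and EF with a hinge at E.
Rotations at E on the released spans (each span's end-slope, ×1/EI):
  span DE: triangular load, peak 4: 7w₀L³/(360EI) = 10.94/EI
  span EF: point load 103 at a = 2.7: Pab(L + b)/(6LEI) = 496.4/EI
  relative rotation θ_0 = (10.94 + 496.4)/EI = 507.3/EI
A unit hogging moment at E produces rotation L₁/(3EI) + L₂/(3EI) = 4.733/EI.
Slope continuity at E: θ_0 = M_E·4.733/EI, so M_E = 507.3/4.733 = 107.2 kip·ft (hogging).
Span DE, ΣM about D with M_E applied at E: R_E^{DE}·5.2 = 18.03 + 107.2, so R_E^{DE} = 24.08 kip and R_D = 10.4 − 24.08 = -13.68 kip.
Span EF, ΣM about F: R_E^{EF}·9 = 648.9 + 107.2, so R_E^{EF} = 84.01 kip and R_F = 103 − 84.01 = 18.99 kip.
R_E = 24.08 + 84.01 = 108.1 kip.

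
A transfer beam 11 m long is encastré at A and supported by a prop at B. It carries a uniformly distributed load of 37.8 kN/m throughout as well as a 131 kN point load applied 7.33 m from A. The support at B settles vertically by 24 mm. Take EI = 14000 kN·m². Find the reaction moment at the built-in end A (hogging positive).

Take the reaction at B as the redundant and release it; the primary structure is a cantilever fixed at A.
Primary-structure tip deflection at B by superposition:
  UDL 37.8: wL⁴/(8EI) = 69179/EI
  point load 131 at a = 7.33: Pa²(3L − a)/(6EI) = 30113/EI
  δ_0 = 99292/EI
Tip deflection under a unit load at B: L³/(3EI) = 443.7/EI.
With EI = 14000 kN·m²: δ_0 = 7.0923 m and δ_{BB} = 0.03169 m/kN.
Compatibility — the beam at B must follow the support down by 0.024 m: δ_0 − R_B·δ_{BB} = 0.024, so R_B = (7.0923 − 0.024)/0.03169 = 223 kN.
Moment equilibrium about A: M_A = Σ(load moments about A) − R_B·L = 3247 − 223×11 = 793.7 kN·m.

M_A = 793.7 kN·m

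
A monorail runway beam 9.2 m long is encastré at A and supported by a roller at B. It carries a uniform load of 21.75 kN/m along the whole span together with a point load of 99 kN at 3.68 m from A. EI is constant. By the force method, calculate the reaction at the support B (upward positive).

R_B = 95.63 kN

Release the roller at B. Primary structure: cantilever fixed at A.
Primary-structure tip deflection at B by superposition:
  UDL 21.75: wL⁴/(8EI) = 19477/EI
  point load 99 at a = 3.68: Pa²(3L − a)/(6EI) = 5345/EI
  δ_0 = 24822/EI
Tip deflection under a unit load at B: L³/(3EI) = 259.6/EI.
Compatibility at B: δ_0 − R_B·δ_{BB} = 0, so R_B = 24822/259.6 = 95.63 kN.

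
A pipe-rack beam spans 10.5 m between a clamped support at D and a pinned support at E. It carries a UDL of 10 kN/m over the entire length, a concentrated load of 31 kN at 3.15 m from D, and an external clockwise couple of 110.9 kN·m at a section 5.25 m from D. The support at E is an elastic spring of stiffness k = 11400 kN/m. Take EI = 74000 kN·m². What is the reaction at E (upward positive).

Remove the prop at E; the released (primary) structure is a cantilever built in at D.
Deflection at E on the released cantilever, summing each load's contribution:
  UDL 10: wL⁴/(8EI) = 15194/EI
  point load 31 at a = 3.15: Pa²(3L − a)/(6EI) = 1453/EI
  clockwise couple 110.9 at a = 5.25: M₀a(2L − a)/(2EI) = 4585/EI
  δ_0 = 21232/EI
Flexibility coefficient — unit upward force at E: δ_{EE} = L³/(3EI) = 385.9/EI.
With EI = 74000 kN·m²: δ_0 = 0.28692 m and δ_{EE} = 0.005215 m/kN.
Compatibility — the spring shortens by R_E/k under the reaction it provides: δ_0 − R_E·δ_{EE} = R_E/k. With 1/k = 0.000088 m/kN, R_E = δ_0 / (δ_{EE} + 1/k) = 0.28692 / (0.005215 + 0.000088) = 54.11 kN.

R_E = 54.11 kN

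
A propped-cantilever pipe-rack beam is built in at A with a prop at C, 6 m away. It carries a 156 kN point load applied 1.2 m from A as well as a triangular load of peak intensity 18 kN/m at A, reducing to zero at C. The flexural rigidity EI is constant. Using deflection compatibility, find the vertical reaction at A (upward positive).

R_A = 190.5 kN

Take the reaction at C as the redundant and release it; the primary structure is a cantilever fixed at A.
Primary-structure tip deflection at C by superposition:
  point load 156 at a = 1.2: Pa²(3L − a)/(6EI) = 629/EI
  triangular load, peak 18 at the fixed end: w₀L⁴/(30EI) = 777.6/EI
  δ_0 = 1407/EI
Tip deflection under a unit load at C: L³/(3EI) = 72/EI.
The prop prevents deflection at C: R_C = δ_0/δ_{CC} = 1407/72 = 19.54 kN.
Vertical equilibrium: R_A = ΣP − R_C = 210 − 19.54 = 190.5 kN.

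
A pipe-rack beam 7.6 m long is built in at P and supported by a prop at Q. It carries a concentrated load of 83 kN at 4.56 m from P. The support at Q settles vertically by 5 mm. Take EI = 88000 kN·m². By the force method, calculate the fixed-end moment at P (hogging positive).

Release the roller at Q. Primary structure: cantilever fixed at P.
Deflection at Q on the released cantilever, summing each load's contribution:
  point load 83 at a = 4.56: Pa²(3L − a)/(6EI) = 5247/EI
Tip deflection under a unit load at Q: L³/(3EI) = 146.3/EI.
With EI = 88000 kN·m²: δ_0 = 0.059621 m and δ_{QQ} = 0.001663 m/kN.
Compatibility — the beam at Q must follow the support down by 0.005 m: δ_0 − R_Q·δ_{QQ} = 0.005, so R_Q = (0.059621 − 0.005)/0.001663 = 32.85 kN.
Moment equilibrium about P: M_P = Σ(load moments about P) − R_Q·L = 378.5 − 32.85×7.6 = 128.8 kN·m.

M_P = 128.8 kN·m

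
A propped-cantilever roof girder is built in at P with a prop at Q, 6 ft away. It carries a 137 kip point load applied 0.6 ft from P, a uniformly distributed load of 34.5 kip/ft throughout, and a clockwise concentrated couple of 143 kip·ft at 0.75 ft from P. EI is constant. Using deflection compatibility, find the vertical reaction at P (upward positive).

Take the reaction at Q as the redundant and release it; the primary structure is a cantilever fixed at P.
Free-end deflection of the primary structure under the applied loading (downward +):
  point load 137 at a = 0.6: Pa²(3L − a)/(6EI) = 143/EI
  UDL 34.5: wL⁴/(8EI) = 5589/EI
  clockwise couple 143 at a = 0.75: M₀a(2L − a)/(2EI) = 603.3/EI
  δ_0 = 6335/EI
Flexibility coefficient — unit upward force at Q: δ_{QQ} = L³/(3EI) = 72/EI.
Compatibility at Q: δ_0 − R_Q·δ_{QQ} = 0, so R_Q = 6335/72 = 87.99 kip.
Vertical equilibrium: R_P = ΣP − R_Q = 344 − 87.99 = 256 kip.

R_P = 256 kip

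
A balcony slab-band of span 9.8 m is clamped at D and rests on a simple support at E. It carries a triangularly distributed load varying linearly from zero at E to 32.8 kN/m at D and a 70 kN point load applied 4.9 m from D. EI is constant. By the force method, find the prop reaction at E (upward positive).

R_E = 54.02 kN

Choose R_E as the redundant. The primary structure is the cantilever fixed at D.
Primary-structure tip deflection at E by superposition:
  triangular load, peak 32.8 at the fixed end: w₀L⁴/(30EI) = 10085/EI
  point load 70 at a = 4.9: Pa²(3L − a)/(6EI) = 6863/EI
  δ_0 = 16947/EI
Tip deflection under a unit load at E: L³/(3EI) = 313.7/EI.
The prop prevents deflection at E: R_E = δ_0/δ_{EE} = 16947/313.7 = 54.02 kN.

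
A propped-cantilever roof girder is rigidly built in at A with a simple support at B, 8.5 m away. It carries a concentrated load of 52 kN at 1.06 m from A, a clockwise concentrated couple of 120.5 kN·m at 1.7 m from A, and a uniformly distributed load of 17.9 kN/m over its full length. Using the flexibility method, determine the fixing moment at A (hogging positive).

M_A = 262.3 kN·m

Remove the prop at B; the released (primary) structure is a cantilever built in at A.
Primary-structure tip deflection at B by superposition:
  point load 52 at a = 1.06: Pa²(3L − a)/(6EI) = 238/EI
  clockwise couple 120.5 at a = 1.7: M₀a(2L − a)/(2EI) = 1567/EI
  UDL 17.9: wL⁴/(8EI) = 11680/EI
  δ_0 = 13485/EI
Flexibility coefficient — unit upward force at B: δ_{BB} = L³/(3EI) = 204.7/EI.
Compatibility at B: δ_0 − R_B·δ_{BB} = 0, so R_B = 13485/204.7 = 65.87 kN.
Moment equilibrium about A: M_A = Σ(load moments about A) − R_B·L = 822.3 − 65.87×8.5 = 262.3 kN·m.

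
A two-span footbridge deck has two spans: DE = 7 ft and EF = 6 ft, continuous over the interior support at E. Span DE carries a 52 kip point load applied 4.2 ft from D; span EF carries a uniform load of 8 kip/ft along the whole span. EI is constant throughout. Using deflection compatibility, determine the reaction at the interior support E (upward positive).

Release continuity at E by inserting a hinge; the redundant is the internal moment M_E. The primary structure is two simply-supported spans DE and EF.
End slopes at the hinge E, treating each span as simply supported:
  span DE: point load 52 at a = 4.2: Pab(L + a)/(6LEI) = 163.1/EI
  span EF: UDL 8: wL³/(24EI) = 72/EI
  relative rotation θ_0 = (163.1 + 72)/EI = 235.1/EI
A unit hogging moment at E produces rotation L₁/(3EI) + L₂/(3EI) = 4.333/EI.
Compatibility: M_E·(L₁+L₂)/(3EI) = θ_0, giving M_E = 54.25 kip·ft (hogging).
Span DE, ΣM about D with M_E applied at E: R_E^{DE}·7 = 218.4 + 54.25, so R_E^{DE} = 38.95 kip and R_D = 52 − 38.95 = 13.05 kip.
Span EF, ΣM about F: R_E^{EF}·6 = 144 + 54.25, so R_E^{EF} = 33.04 kip and R_F = 48 − 33.04 = 14.96 kip.
R_E = 38.95 + 33.04 = 71.99 kip.

R_E = 71.99 kip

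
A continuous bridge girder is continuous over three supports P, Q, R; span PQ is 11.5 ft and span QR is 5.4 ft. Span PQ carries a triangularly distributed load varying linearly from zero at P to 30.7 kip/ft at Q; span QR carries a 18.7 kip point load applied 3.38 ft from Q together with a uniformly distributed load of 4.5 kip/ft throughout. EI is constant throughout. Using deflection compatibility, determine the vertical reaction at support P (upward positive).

Take M_Q as the redundant. Released structure: two simple spans PQ and QR with a hinge at Q.
Rotations at Q on the released spans (each span's end-slope, ×1/EI):
  span PQ: triangular load, peak 30.7: w₀L³/(45EI) = 1038/EI
  span QR: point load 18.7 at a = 3.38: Pab(L + b)/(6LEI) = 29.24/EI
  span QR: UDL 4.5: wL³/(24EI) = 29.52/EI
  relative rotation θ_0 = (1038 + 58.76)/EI = 1096/EI
A unit hogging moment at Q produces rotation L₁/(3EI) + L₂/(3EI) = 5.633/EI.
Slope continuity at Q: θ_0 = M_Q·5.633/EI, so M_Q = 1096/5.633 = 194.6 kip·ft (hogging).
Span PQ, ΣM about P with M_Q applied at Q: R_Q^{PQ}·11.5 = 1353 + 194.6, so R_Q^{PQ} = 134.6 kip and R_P = 176.5 − 134.6 = 41.92 kip.

R_P = 41.92 kip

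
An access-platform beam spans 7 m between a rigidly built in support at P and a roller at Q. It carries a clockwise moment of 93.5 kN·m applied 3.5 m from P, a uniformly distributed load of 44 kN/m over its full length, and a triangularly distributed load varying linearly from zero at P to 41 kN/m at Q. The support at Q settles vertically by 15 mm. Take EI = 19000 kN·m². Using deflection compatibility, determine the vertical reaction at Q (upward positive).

Remove the prop at Q; the released (primary) structure is a cantilever built in at P.
Primary-structure tip deflection at Q by superposition:
  clockwise couple 93.5 at a = 3.5: M₀a(2L − a)/(2EI) = 1718/EI
  UDL 44: wL⁴/(8EI) = 13206/EI
  triangular load, peak 41 at the free end: 11w₀L⁴/(120EI) = 9024/EI
  δ_0 = 23947/EI
Flexibility coefficient — unit upward force at Q: δ_{QQ} = L³/(3EI) = 114.3/EI.
With EI = 19000 kN·m²: δ_0 = 1.2604 m and δ_{QQ} = 0.006018 m/kN.
Compatibility — the beam at Q must follow the support down by 0.015 m: δ_0 − R_Q·δ_{QQ} = 0.015, so R_Q = (1.2604 − 0.015)/0.006018 = 207 kN.

R_Q = 207 kN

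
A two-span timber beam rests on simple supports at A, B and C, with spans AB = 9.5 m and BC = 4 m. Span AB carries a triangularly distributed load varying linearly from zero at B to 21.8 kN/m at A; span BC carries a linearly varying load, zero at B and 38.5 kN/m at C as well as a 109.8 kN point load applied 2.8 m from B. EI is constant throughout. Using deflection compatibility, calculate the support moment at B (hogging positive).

M_B = 109.2 kN·m

Release continuity at B by inserting a hinge; the redundant is the internal moment M_B. The primary structure is two simply-supported spans AB and BC.
End slopes at the hinge B, treating each span as simply supported:
  span AB: triangular load, peak 21.8: 7w₀L³/(360EI) = 363.4/EI
  span BC: triangular load, peak 38.5: 7w₀L³/(360EI) = 47.91/EI
  span BC: point load 109.8 at a = 2.8: Pab(L + b)/(6LEI) = 79.93/EI
  relative rotation θ_0 = (363.4 + 127.8)/EI = 491.3/EI
A unit hogging moment at B produces rotation L₁/(3EI) + L₂/(3EI) = 4.5/EI.
Slope continuity at B: θ_0 = M_B·4.5/EI, so M_B = 491.3/4.5 = 109.2 kN·m (hogging).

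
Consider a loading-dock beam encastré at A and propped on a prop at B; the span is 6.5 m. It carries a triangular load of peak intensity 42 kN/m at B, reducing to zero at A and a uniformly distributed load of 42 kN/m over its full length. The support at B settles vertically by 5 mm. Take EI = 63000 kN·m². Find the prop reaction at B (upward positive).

R_B = 174 kN

Take the reaction at B as the redundant and release it; the primary structure is a cantilever fixed at A.
Free-end deflection of the primary structure under the applied loading (downward +):
  triangular load, peak 42 at the free end: 11w₀L⁴/(120EI) = 6872/EI
  UDL 42: wL⁴/(8EI) = 9372/EI
  δ_0 = 16244/EI
Tip deflection under a unit load at B: L³/(3EI) = 91.54/EI.
With EI = 63000 kN·m²: δ_0 = 0.25784 m and δ_{BB} = 0.001453 m/kN.
Compatibility — the beam at B must follow the support down by 0.005 m: δ_0 − R_B·δ_{BB} = 0.005, so R_B = (0.25784 − 0.005)/0.001453 = 174 kN.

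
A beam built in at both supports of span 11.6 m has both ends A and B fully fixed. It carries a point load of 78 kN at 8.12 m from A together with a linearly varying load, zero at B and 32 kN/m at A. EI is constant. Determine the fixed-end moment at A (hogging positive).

Take the two fixed-end moments M_A, M_B as redundants; the released structure is the simple span AB.
End rotations of the released simple span under the applied load (×1/EI):
  at A: point load 78 at a = 8.12: Pab(L + b)/(6LEI) = 477.6/EI
  at B: point load 78 at a = 8.12: Pab(L + a)/(6LEI) = 624.5/EI
  at A: triangular load, peak 32: w₀L³/(45EI) = 1110/EI
  at B: triangular load, peak 32: 7w₀L³/(360EI) = 971.2/EI
  θ_A0 = 1588/EI,  θ_B0 = 1596/EI
Flexibility coefficients: a unit moment at one end gives L/(3EI) there and L/(6EI) at the far end, so f₁₁ = f₂₂ = 3.867/EI and f₁₂ = f₂₁ = 1.933/EI.
Compatibility — zero rotation at each built-in end:
  3.867 M_A + 1.933 M_B = 1588
  1.933 M_A + 3.867 M_B = 1596
Solving the pair gives M_A = 272.3 kN·m and M_B = 276.5 kN·m (hogging).

M_A = 272.3 kN·m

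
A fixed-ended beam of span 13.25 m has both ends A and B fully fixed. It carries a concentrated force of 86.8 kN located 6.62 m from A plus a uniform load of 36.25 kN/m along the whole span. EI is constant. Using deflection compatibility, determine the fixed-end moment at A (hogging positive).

M_A = 674.2 kN·m

Take the two fixed-end moments M_A, M_B as redundants; the released structure is the simple span AB.
On the primary (simply-supported) span, the end slopes from the loading are:
  at A: point load 86.8 at a = 6.62: Pab(L + b)/(6LEI) = 952.7/EI
  at B: point load 86.8 at a = 6.62: Pab(L + a)/(6LEI) = 952.2/EI
  at A: UDL 36.25: wL³/(24EI) = 3514/EI
  at B: UDL 36.25: wL³/(24EI) = 3514/EI
  θ_A0 = 4466/EI,  θ_B0 = 4466/EI
Flexibility coefficients: a unit moment at one end gives L/(3EI) there and L/(6EI) at the far end, so f₁₁ = f₂₂ = 4.417/EI and f₁₂ = f₂₁ = 2.208/EI.
Compatibility — zero rotation at each built-in end:
  4.417 M_A + 2.208 M_B = 4466
  2.208 M_A + 4.417 M_B = 4466
Solving the pair gives M_A = 674.2 kN·m and M_B = 674 kN·m (hogging).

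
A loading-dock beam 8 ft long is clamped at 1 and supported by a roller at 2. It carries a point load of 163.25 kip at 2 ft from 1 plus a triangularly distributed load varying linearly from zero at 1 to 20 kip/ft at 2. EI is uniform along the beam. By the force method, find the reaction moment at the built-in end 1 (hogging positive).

M_1 = 288.9 kip·ft

Choose R_2 as the redundant. The primary structure is the cantilever fixed at 1.
Deflection at 2 on the released cantilever, summing each load's contribution:
  point load 163.25 at a = 2: Pa²(3L − a)/(6EI) = 2394/EI
  triangular load, peak 20 at the free end: 11w₀L⁴/(120EI) = 7509/EI
  δ_0 = 9904/EI
Flexibility coefficient — unit upward force at 2: δ_{22} = L³/(3EI) = 170.7/EI.
Compatibility at 2: δ_0 − R_2·δ_{22} = 0, so R_2 = 9904/170.7 = 58.03 kip.
Moment equilibrium about 1: M_1 = Σ(load moments about 1) − R_2·L = 753.2 − 58.03×8 = 288.9 kip·ft.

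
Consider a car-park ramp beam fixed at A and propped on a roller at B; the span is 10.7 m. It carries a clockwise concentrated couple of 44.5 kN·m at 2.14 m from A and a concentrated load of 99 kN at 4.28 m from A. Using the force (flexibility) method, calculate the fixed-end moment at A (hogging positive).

M_A = 223.9 kN·m

Release the roller at B. Primary structure: cantilever fixed at A.
Primary-structure tip deflection at B by superposition:
  clockwise couple 44.5 at a = 2.14: M₀a(2L − a)/(2EI) = 917.1/EI
  point load 99 at a = 4.28: Pa²(3L − a)/(6EI) = 8409/EI
  δ_0 = 9326/EI
Tip deflection under a unit load at B: L³/(3EI) = 408.3/EI.
The prop prevents deflection at B: R_B = δ_0/δ_{BB} = 9326/408.3 = 22.84 kN.
Moment equilibrium about A: M_A = Σ(load moments about A) − R_B·L = 468.2 − 22.84×10.7 = 223.9 kN·m.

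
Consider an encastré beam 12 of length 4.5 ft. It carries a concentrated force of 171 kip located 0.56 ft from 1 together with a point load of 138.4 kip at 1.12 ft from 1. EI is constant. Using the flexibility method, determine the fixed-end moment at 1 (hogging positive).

Release both end moments; the primary structure is a simply-supported span 12 with redundants M_1 and M_2.
Simple-span end rotations at 1 and 2 under the given loads:
  at 1: point load 171 at a = 0.56: Pab(L + b)/(6LEI) = 117.9/EI
  at 2: point load 171 at a = 0.56: Pab(L + a)/(6LEI) = 70.71/EI
  at 1: point load 138.4 at a = 1.12: Pab(L + b)/(6LEI) = 152.9/EI
  at 2: point load 138.4 at a = 1.12: Pab(L + a)/(6LEI) = 109.1/EI
  θ_10 = 270.8/EI,  θ_20 = 179.8/EI
Flexibility coefficients: a unit moment at one end gives L/(3EI) there and L/(6EI) at the far end, so f₁₁ = f₂₂ = 1.5/EI and f₁₂ = f₂₁ = 0.75/EI.
Compatibility — zero rotation at each built-in end:
  1.5 M_1 + 0.75 M_2 = 270.8
  0.75 M_1 + 1.5 M_2 = 179.8
Solving the pair gives M_1 = 160.9 kip·ft and M_2 = 39.41 kip·ft (hogging).

M_1 = 160.9 kip·ft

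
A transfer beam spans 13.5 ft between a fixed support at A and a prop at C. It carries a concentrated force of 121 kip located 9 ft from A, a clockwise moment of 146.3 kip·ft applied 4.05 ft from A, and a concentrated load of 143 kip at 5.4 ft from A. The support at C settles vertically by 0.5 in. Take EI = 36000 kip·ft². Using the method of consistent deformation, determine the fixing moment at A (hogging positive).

M_A = 671.7 kip·ft

Remove the prop at C; the released (primary) structure is a cantilever built in at A.
Primary-structure tip deflection at C by superposition:
  point load 121 at a = 9: Pa²(3L − a)/(6EI) = 51455/EI
  clockwise couple 146.3 at a = 4.05: M₀a(2L − a)/(2EI) = 6799/EI
  point load 143 at a = 5.4: Pa²(3L − a)/(6EI) = 24394/EI
  δ_0 = 82648/EI
Tip deflection under a unit load at C: L³/(3EI) = 820.1/EI.
With EI = 36000 kip·ft²: δ_0 = 2.2958 ft and δ_{CC} = 0.022781 ft/kip.
Compatibility — the beam at C must follow the support down by 0.04167 ft: δ_0 − R_C·δ_{CC} = 0.04167, so R_C = (2.2958 − 0.04167)/0.022781 = 98.95 kip.
Moment equilibrium about A: M_A = Σ(load moments about A) − R_C·L = 2008 − 98.95×13.5 = 671.7 kip·ft.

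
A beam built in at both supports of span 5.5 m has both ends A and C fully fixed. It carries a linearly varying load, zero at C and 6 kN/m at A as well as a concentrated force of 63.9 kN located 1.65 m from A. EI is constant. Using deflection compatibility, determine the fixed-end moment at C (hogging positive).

M_C = 28.19 kN·m

Take the two fixed-end moments M_A, M_C as redundants; the released structure is the simple span AC.
End rotations of the released simple span under the applied load (×1/EI):
  at A: triangular load, peak 6: w₀L³/(45EI) = 22.18/EI
  at C: triangular load, peak 6: 7w₀L³/(360EI) = 19.41/EI
  at A: point load 63.9 at a = 1.65: Pab(L + b)/(6LEI) = 115/EI
  at C: point load 63.9 at a = 1.65: Pab(L + a)/(6LEI) = 87.95/EI
  θ_A0 = 137.2/EI,  θ_C0 = 107.4/EI
Flexibility coefficients: a unit moment at one end gives L/(3EI) there and L/(6EI) at the far end, so f₁₁ = f₂₂ = 1.833/EI and f₁₂ = f₂₁ = 0.9167/EI.
Compatibility — zero rotation at each built-in end:
  1.833 M_A + 0.9167 M_C = 137.2
  0.9167 M_A + 1.833 M_C = 107.4
Solving the pair gives M_A = 60.74 kN·m and M_C = 28.19 kN·m (hogging).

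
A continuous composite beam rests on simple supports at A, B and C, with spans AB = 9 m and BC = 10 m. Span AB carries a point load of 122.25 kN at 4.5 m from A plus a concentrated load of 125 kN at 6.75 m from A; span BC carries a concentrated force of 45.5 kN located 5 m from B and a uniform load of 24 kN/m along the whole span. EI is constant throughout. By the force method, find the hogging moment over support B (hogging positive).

M_B = 387.9 kN·m

Insert a hinge at B; M_B is the redundant, and each span becomes simply supported.
Discontinuity in slope at B on the released structure — sum the simple-span end rotations:
  span AB: point load 122.25 at a = 4.5: Pab(L + a)/(6LEI) = 618.9/EI
  span AB: point load 125 at a = 6.75: Pab(L + a)/(6LEI) = 553.7/EI
  span BC: point load 45.5 at a = 5: Pab(L + b)/(6LEI) = 284.4/EI
  span BC: UDL 24: wL³/(24EI) = 1000/EI
  relative rotation θ_0 = (1173 + 1284)/EI = 2457/EI
A unit hogging moment at B produces rotation L₁/(3EI) + L₂/(3EI) = 6.333/EI.
Compatibility: M_B·(L₁+L₂)/(3EI) = θ_0, giving M_B = 387.9 kN·m (hogging).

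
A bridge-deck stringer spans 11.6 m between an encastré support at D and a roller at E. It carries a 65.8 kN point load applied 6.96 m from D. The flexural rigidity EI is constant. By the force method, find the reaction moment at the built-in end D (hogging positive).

Remove the prop at E; the released (primary) structure is a cantilever built in at D.
Deflection at E on the released cantilever, summing each load's contribution:
  point load 65.8 at a = 6.96: Pa²(3L − a)/(6EI) = 14790/EI
Tip deflection under a unit load at E: L³/(3EI) = 520.3/EI.
The prop prevents deflection at E: R_E = δ_0/δ_{EE} = 14790/520.3 = 28.43 kN.
Moment equilibrium about D: M_D = Σ(load moments about D) − R_E·L = 458 − 28.43×11.6 = 128.2 kN·m.

M_D = 128.2 kN·m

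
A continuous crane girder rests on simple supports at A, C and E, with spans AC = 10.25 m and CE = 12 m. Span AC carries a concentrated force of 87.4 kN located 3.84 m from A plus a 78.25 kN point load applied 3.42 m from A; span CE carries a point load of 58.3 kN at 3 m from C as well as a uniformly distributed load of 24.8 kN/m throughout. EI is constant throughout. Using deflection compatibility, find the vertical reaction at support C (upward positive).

R_C = 328.1 kN

Insert a hinge at C; M_C is the redundant, and each span becomes simply supported.
End slopes at the hinge C, treating each span as simply supported:
  span AC: point load 87.4 at a = 3.84: Pab(L + a)/(6LEI) = 492.9/EI
  span AC: point load 78.25 at a = 3.42: Pab(L + a)/(6LEI) = 406.3/EI
  span CE: point load 58.3 at a = 3: Pab(L + b)/(6LEI) = 459.1/EI
  span CE: UDL 24.8: wL³/(24EI) = 1786/EI
  relative rotation θ_0 = (899.2 + 2245)/EI = 3144/EI
A unit hogging moment at C produces rotation L₁/(3EI) + L₂/(3EI) = 7.417/EI.
Slope continuity at C: θ_0 = M_C·7.417/EI, so M_C = 3144/7.417 = 423.9 kN·m (hogging).
Span AC, ΣM about A with M_C applied at C: R_C^{AC}·10.25 = 603.2 + 423.9, so R_C^{AC} = 100.2 kN and R_A = 165.7 − 100.2 = 65.44 kN.
Span CE, ΣM about E: R_C^{CE}·12 = 2310 + 423.9, so R_C^{CE} = 227.8 kN and R_E = 355.9 − 227.8 = 128.1 kN.
R_C = 100.2 + 227.8 = 328.1 kN.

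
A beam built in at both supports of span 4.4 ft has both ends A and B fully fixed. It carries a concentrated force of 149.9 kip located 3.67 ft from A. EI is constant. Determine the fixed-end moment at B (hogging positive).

M_B = 76.13 kip·ft

Release both end moments; the primary structure is a simply-supported span AB with redundants M_A and M_B.
Simple-span end rotations at A and B under the given loads:
  at A: point load 149.9 at a = 3.67: Pab(L + b)/(6LEI) = 78.04/EI
  at B: point load 149.9 at a = 3.67: Pab(L + a)/(6LEI) = 122.8/EI
  θ_A0 = 78.04/EI,  θ_B0 = 122.8/EI
Flexibility coefficients: a unit moment at one end gives L/(3EI) there and L/(6EI) at the far end, so f₁₁ = f₂₂ = 1.467/EI and f₁₂ = f₂₁ = 0.7333/EI.
Compatibility — zero rotation at each built-in end:
  1.467 M_A + 0.7333 M_B = 78.04
  0.7333 M_A + 1.467 M_B = 122.8
Solving the pair gives M_A = 15.14 kip·ft and M_B = 76.13 kip·ft (hogging).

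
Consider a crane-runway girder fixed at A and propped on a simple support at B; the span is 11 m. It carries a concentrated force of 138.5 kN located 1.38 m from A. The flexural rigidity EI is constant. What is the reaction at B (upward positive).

R_B = 3.133 kN

Remove the prop at B; the released (primary) structure is a cantilever built in at A.
Downward deflection at the released point B due to the loads:
  point load 138.5 at a = 1.38: Pa²(3L − a)/(6EI) = 1390/EI
Flexibility coefficient — unit upward force at B: δ_{BB} = L³/(3EI) = 443.7/EI.
The prop prevents deflection at B: R_B = δ_0/δ_{BB} = 1390/443.7 = 3.133 kN.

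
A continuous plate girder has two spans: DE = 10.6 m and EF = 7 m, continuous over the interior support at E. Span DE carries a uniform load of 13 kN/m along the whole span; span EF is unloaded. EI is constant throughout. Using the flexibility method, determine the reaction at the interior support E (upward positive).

R_E = 94.98 kN

Release continuity at E by inserting a hinge; the redundant is the internal moment M_E. The primary structure is two simply-supported spans DE and EF.
Discontinuity in slope at E on the released structure — sum the simple-span end rotations:
  span DE: UDL 13: wL³/(24EI) = 645.1/EI
  relative rotation θ_0 = (645.1 + 0)/EI = 645.1/EI
A unit hogging moment at E produces rotation L₁/(3EI) + L₂/(3EI) = 5.867/EI.
Slope continuity at E: θ_0 = M_E·5.867/EI, so M_E = 645.1/5.867 = 110 kN·m (hogging).
Span DE, ΣM about D with M_E applied at E: R_E^{DE}·10.6 = 730.3 + 110, so R_E^{DE} = 79.27 kN and R_D = 137.8 − 79.27 = 58.53 kN.
Span EF, ΣM about F: R_E^{EF}·7 = 0 + 110, so R_E^{EF} = 15.71 kN and R_F = 0 − 15.71 = -15.71 kN.
R_E = 79.27 + 15.71 = 94.98 kN.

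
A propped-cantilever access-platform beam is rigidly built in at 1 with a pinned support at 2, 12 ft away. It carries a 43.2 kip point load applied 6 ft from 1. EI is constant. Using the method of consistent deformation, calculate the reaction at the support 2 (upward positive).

R_2 = 13.5 kip

Remove the prop at 2; the released (primary) structure is a cantilever built in at 1.
Free-end deflection of the primary structure under the applied loading (downward +):
  point load 43.2 at a = 6: Pa²(3L − a)/(6EI) = 7776/EI
Tip deflection under a unit load at 2: L³/(3EI) = 576/EI.
The prop prevents deflection at 2: R_2 = δ_0/δ_{22} = 7776/576 = 13.5 kip.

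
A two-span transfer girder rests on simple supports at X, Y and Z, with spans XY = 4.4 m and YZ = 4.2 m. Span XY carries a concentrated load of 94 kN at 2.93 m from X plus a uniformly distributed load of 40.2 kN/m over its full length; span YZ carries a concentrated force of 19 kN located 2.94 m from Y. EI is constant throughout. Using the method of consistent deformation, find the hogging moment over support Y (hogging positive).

M_Y = 94.31 kN·m

Insert a hinge at Y; M_Y is the redundant, and each span becomes simply supported.
Rotations at Y on the released spans (each span's end-slope, ×1/EI):
  span XY: point load 94 at a = 2.93: Pab(L + a)/(6LEI) = 112.4/EI
  span XY: UDL 40.2: wL³/(24EI) = 142.7/EI
  span YZ: point load 19 at a = 2.94: Pab(L + b)/(6LEI) = 15.25/EI
  relative rotation θ_0 = (255.1 + 15.25)/EI = 270.3/EI
A unit hogging moment at Y produces rotation L₁/(3EI) + L₂/(3EI) = 2.867/EI.
Slope continuity at Y: θ_0 = M_Y·2.867/EI, so M_Y = 270.3/2.867 = 94.31 kN·m (hogging).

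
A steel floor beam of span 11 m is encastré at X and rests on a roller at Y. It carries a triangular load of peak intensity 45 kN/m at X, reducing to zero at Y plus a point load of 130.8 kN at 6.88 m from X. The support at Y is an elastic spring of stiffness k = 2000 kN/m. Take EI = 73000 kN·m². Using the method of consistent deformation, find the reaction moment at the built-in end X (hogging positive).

M_X = 686.8 kN·m

Choose R_Y as the redundant. The primary structure is the cantilever fixed at X.
Deflection at Y on the released cantilever, summing each load's contribution:
  triangular load, peak 45 at the fixed end: w₀L⁴/(30EI) = 21962/EI
  point load 130.8 at a = 6.88: Pa²(3L − a)/(6EI) = 26953/EI
  δ_0 = 48914/EI
Tip deflection under a unit load at Y: L³/(3EI) = 443.7/EI.
With EI = 73000 kN·m²: δ_0 = 0.67006 m and δ_{YY} = 0.006078 m/kN.
Compatibility — the spring shortens by R_Y/k under the reaction it provides: δ_0 − R_Y·δ_{YY} = R_Y/k. With 1/k = 0.0005 m/kN, R_Y = δ_0 / (δ_{YY} + 1/k) = 0.67006 / (0.006078 + 0.0005) = 101.9 kN.
Moment equilibrium about X: M_X = Σ(load moments about X) − R_Y·L = 1807 − 101.9×11 = 686.8 kN·m.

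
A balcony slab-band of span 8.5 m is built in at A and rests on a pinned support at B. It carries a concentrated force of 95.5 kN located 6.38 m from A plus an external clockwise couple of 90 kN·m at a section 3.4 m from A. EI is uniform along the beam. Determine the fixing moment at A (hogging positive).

M_A = 98.53 kN·m

Release the roller at B. Primary structure: cantilever fixed at A.
Downward deflection at the released point B due to the loads:
  point load 95.5 at a = 6.38: Pa²(3L − a)/(6EI) = 12387/EI
  clockwise couple 90 at a = 3.4: M₀a(2L − a)/(2EI) = 2081/EI
  δ_0 = 14468/EI
Flexibility coefficient — unit upward force at B: δ_{BB} = L³/(3EI) = 204.7/EI.
Compatibility at B: δ_0 − R_B·δ_{BB} = 0, so R_B = 14468/204.7 = 70.68 kN.
Moment equilibrium about A: M_A = Σ(load moments about A) − R_B·L = 699.3 − 70.68×8.5 = 98.53 kN·m.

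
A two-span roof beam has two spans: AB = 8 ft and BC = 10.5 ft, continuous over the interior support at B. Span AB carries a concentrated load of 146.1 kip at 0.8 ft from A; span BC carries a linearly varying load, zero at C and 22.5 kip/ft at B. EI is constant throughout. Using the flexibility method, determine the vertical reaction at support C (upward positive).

Insert a hinge at B; M_B is the redundant, and each span becomes simply supported.
End slopes at the hinge B, treating each span as simply supported:
  span AB: point load 146.1 at a = 0.8: Pab(L + a)/(6LEI) = 154.3/EI
  span BC: triangular load, peak 22.5: w₀L³/(45EI) = 578.8/EI
  relative rotation θ_0 = (154.3 + 578.8)/EI = 733.1/EI
A unit hogging moment at B produces rotation L₁/(3EI) + L₂/(3EI) = 6.167/EI.
Slope continuity at B: θ_0 = M_B·6.167/EI, so M_B = 733.1/6.167 = 118.9 kip·ft (hogging).
Span BC, ΣM about C: R_B^{BC}·10.5 = 826.9 + 118.9, so R_B^{BC} = 90.07 kip and R_C = 118.1 − 90.07 = 28.05 kip.

R_C = 28.05 kip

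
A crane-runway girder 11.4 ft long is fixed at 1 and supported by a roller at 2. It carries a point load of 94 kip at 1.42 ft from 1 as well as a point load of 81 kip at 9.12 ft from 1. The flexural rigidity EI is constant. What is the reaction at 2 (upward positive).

R_2 = 59.12 kip

Take the reaction at 2 as the redundant and release it; the primary structure is a cantilever fixed at 1.
Downward deflection at the released point 2 due to the loads:
  point load 94 at a = 1.42: Pa²(3L − a)/(6EI) = 1036/EI
  point load 81 at a = 9.12: Pa²(3L − a)/(6EI) = 28161/EI
  δ_0 = 29197/EI
Tip deflection under a unit load at 2: L³/(3EI) = 493.8/EI.
Compatibility at 2: δ_0 − R_2·δ_{22} = 0, so R_2 = 29197/493.8 = 59.12 kip.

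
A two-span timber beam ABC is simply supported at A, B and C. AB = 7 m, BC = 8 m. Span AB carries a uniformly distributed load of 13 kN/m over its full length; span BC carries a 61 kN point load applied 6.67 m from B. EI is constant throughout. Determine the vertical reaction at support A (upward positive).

R_A = 37.19 kN

Insert a hinge at B; M_B is the redundant, and each span becomes simply supported.
End slopes at the hinge B, treating each span as simply supported:
  span AB: UDL 13: wL³/(24EI) = 185.8/EI
  span BC: point load 61 at a = 6.67: Pab(L + b)/(6LEI) = 105.2/EI
  relative rotation θ_0 = (185.8 + 105.2)/EI = 291/EI
A unit hogging moment at B produces rotation L₁/(3EI) + L₂/(3EI) = 5/EI.
Slope continuity at B: θ_0 = M_B·5/EI, so M_B = 291/5 = 58.2 kN·m (hogging).
Span AB, ΣM about A with M_B applied at B: R_B^{AB}·7 = 318.5 + 58.2, so R_B^{AB} = 53.81 kN and R_A = 91 − 53.81 = 37.19 kN.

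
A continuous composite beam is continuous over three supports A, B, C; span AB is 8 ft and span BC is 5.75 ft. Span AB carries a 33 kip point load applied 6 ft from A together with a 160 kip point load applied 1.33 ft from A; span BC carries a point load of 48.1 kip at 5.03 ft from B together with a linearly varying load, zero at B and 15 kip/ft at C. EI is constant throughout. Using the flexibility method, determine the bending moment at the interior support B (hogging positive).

M_B = 104.6 kip·ft

Take M_B as the redundant. Released structure: two simple spans AB and BC with a hinge at B.
End slopes at the hinge B, treating each span as simply supported:
  span AB: point load 33 at a = 6: Pab(L + a)/(6LEI) = 115.5/EI
  span AB: point load 160 at a = 1.33: Pab(L + a)/(6LEI) = 275.9/EI
  span BC: point load 48.1 at a = 5.03: Pab(L + b)/(6LEI) = 32.67/EI
  span BC: triangular load, peak 15: 7w₀L³/(360EI) = 55.45/EI
  relative rotation θ_0 = (391.4 + 88.12)/EI = 479.5/EI
A unit hogging moment at B produces rotation L₁/(3EI) + L₂/(3EI) = 4.583/EI.
Compatibility: M_B·(L₁+L₂)/(3EI) = θ_0, giving M_B = 104.6 kip·ft (hogging).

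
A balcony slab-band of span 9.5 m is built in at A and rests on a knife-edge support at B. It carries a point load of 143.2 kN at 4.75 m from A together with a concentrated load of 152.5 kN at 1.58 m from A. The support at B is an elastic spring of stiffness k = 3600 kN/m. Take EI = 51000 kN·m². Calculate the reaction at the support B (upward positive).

Release the roller at B. Primary structure: cantilever fixed at A.
Primary-structure tip deflection at B by superposition:
  point load 143.2 at a = 4.75: Pa²(3L − a)/(6EI) = 12789/EI
  point load 152.5 at a = 1.58: Pa²(3L − a)/(6EI) = 1708/EI
  δ_0 = 14497/EI
Tip deflection under a unit load at B: L³/(3EI) = 285.8/EI.
With EI = 51000 kN·m²: δ_0 = 0.28426 m and δ_{BB} = 0.005604 m/kN.
Compatibility — the spring shortens by R_B/k under the reaction it provides: δ_0 − R_B·δ_{BB} = R_B/k. With 1/k = 0.000278 m/kN, R_B = δ_0 / (δ_{BB} + 1/k) = 0.28426 / (0.005604 + 0.000278) = 48.33 kN.

R_B = 48.33 kN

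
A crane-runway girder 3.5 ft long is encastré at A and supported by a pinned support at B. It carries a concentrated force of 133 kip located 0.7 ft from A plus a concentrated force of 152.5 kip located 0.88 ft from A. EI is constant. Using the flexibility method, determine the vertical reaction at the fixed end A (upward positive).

Take the reaction at B as the redundant and release it; the primary structure is a cantilever fixed at A.
Free-end deflection of the primary structure under the applied loading (downward +):
  point load 133 at a = 0.7: Pa²(3L − a)/(6EI) = 106.4/EI
  point load 152.5 at a = 0.88: Pa²(3L − a)/(6EI) = 189.3/EI
  δ_0 = 295.8/EI
Flexibility coefficient — unit upward force at B: δ_{BB} = L³/(3EI) = 14.29/EI.
Compatibility at B: δ_0 − R_B·δ_{BB} = 0, so R_B = 295.8/14.29 = 20.7 kip.
Vertical equilibrium: R_A = ΣP − R_B = 285.5 − 20.7 = 264.8 kip.

R_A = 264.8 kip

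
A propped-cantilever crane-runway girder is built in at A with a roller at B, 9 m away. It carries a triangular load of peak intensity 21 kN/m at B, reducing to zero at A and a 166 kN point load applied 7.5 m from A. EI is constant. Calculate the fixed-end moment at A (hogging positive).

Take the reaction at B as the redundant and release it; the primary structure is a cantilever fixed at A.
Deflection at B on the released cantilever, summing each load's contribution:
  triangular load, peak 21 at the free end: 11w₀L⁴/(120EI) = 12630/EI
  point load 166 at a = 7.5: Pa²(3L − a)/(6EI) = 30347/EI
  δ_0 = 42977/EI
Tip deflection under a unit load at B: L³/(3EI) = 243/EI.
The prop prevents deflection at B: R_B = δ_0/δ_{BB} = 42977/243 = 176.9 kN.
Moment equilibrium about A: M_A = Σ(load moments about A) − R_B·L = 1812 − 176.9×9 = 220.3 kN·m.

M_A = 220.3 kN·m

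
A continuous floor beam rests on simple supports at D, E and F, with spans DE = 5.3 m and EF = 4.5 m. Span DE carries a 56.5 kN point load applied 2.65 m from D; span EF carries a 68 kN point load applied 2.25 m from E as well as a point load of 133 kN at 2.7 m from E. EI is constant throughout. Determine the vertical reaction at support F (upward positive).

Release continuity at E by inserting a hinge; the redundant is the internal moment M_E. The primary structure is two simply-supported spans DE and EF.
Rotations at E on the released spans (each span's end-slope, ×1/EI):
  span DE: point load 56.5 at a = 2.65: Pab(L + a)/(6LEI) = 99.19/EI
  span EF: point load 68 at a = 2.25: Pab(L + b)/(6LEI) = 86.06/EI
  span EF: point load 133 at a = 2.7: Pab(L + b)/(6LEI) = 150.8/EI
  relative rotation θ_0 = (99.19 + 236.9)/EI = 336.1/EI
A unit hogging moment at E produces rotation L₁/(3EI) + L₂/(3EI) = 3.267/EI.
Slope continuity at E: θ_0 = M_E·3.267/EI, so M_E = 336.1/3.267 = 102.9 kN·m (hogging).
Span EF, ΣM about F: R_E^{EF}·4.5 = 392.4 + 102.9, so R_E^{EF} = 110.1 kN and R_F = 201 − 110.1 = 90.94 kN.

R_F = 90.94 kN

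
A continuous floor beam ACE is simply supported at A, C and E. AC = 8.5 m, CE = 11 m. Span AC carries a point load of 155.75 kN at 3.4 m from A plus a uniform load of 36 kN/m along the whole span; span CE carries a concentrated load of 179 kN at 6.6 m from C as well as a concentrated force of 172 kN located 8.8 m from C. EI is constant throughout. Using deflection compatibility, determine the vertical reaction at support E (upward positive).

R_E = 197 kN

Release continuity at C by inserting a hinge; the redundant is the internal moment M_C. The primary structure is two simply-supported spans AC and CE.
Discontinuity in slope at C on the released structure — sum the simple-span end rotations:
  span AC: point load 155.75 at a = 3.4: Pab(L + a)/(6LEI) = 630.2/EI
  span AC: UDL 36: wL³/(24EI) = 921.2/EI
  span CE: point load 179 at a = 6.6: Pab(L + b)/(6LEI) = 1213/EI
  span CE: point load 172 at a = 8.8: Pab(L + b)/(6LEI) = 666/EI
  relative rotation θ_0 = (1551 + 1879)/EI = 3430/EI
A unit hogging moment at C produces rotation L₁/(3EI) + L₂/(3EI) = 6.5/EI.
Compatibility: M_C·(L₁+L₂)/(3EI) = θ_0, giving M_C = 527.7 kN·m (hogging).
Span CE, ΣM about E: R_C^{CE}·11 = 1166 + 527.7, so R_C^{CE} = 154 kN and R_E = 351 − 154 = 197 kN.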